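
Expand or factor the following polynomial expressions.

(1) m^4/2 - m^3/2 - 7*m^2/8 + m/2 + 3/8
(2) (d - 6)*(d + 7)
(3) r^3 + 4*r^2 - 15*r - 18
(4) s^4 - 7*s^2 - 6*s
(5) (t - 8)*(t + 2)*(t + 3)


(1) = (m/2 + 1/2)*(m - 3/2)*(m - 1)*(m + 1/2)
(2) = d^2 + d - 42
(3) = (r - 3)*(r + 1)*(r + 6)
(4) = s*(s - 3)*(s + 1)*(s + 2)
(5) = t^3 - 3*t^2 - 34*t - 48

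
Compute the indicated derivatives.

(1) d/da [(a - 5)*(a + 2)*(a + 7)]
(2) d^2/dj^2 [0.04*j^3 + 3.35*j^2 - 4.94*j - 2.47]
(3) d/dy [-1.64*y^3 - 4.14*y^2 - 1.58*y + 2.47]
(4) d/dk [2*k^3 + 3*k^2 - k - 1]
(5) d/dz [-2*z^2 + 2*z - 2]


(1) = 3*a^2 + 8*a - 31
(2) = 0.24*j + 6.7
(3) = -4.92*y^2 - 8.28*y - 1.58
(4) = 6*k^2 + 6*k - 1
(5) = 2 - 4*z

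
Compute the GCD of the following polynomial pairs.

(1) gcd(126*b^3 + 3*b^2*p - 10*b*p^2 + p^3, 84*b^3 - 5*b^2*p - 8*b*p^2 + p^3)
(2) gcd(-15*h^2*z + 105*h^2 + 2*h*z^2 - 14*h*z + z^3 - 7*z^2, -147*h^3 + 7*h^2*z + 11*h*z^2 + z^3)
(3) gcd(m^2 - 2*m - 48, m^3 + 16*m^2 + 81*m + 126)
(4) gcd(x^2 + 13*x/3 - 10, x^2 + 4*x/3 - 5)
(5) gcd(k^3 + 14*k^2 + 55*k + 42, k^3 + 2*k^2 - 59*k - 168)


(1) = gcd((-7*b + p)*(-6*b + p)*(3*b + p), (-7*b + p)*(-4*b + p)*(3*b + p)) = -21*b^2 - 4*b*p + p^2
(2) = -3*h + z
(3) = gcd((m - 8)*(m + 6), (m + 3)*(m + 6)*(m + 7)) = m + 6
(4) = x - 5/3
(5) = gcd((k + 1)*(k + 6)*(k + 7), (k - 8)*(k + 3)*(k + 7)) = k + 7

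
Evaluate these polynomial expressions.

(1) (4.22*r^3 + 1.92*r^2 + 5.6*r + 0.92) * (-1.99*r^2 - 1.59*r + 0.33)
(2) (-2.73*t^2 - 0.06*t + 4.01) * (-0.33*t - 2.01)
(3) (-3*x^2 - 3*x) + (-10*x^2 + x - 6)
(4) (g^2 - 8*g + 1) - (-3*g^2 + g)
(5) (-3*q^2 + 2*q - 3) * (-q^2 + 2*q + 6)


(1) = -8.3978*r^5 - 10.5306*r^4 - 12.8042*r^3 - 10.1012*r^2 + 0.3852*r + 0.3036
(2) = 0.9009*t^3 + 5.5071*t^2 - 1.2027*t - 8.0601
(3) = -13*x^2 - 2*x - 6
(4) = 4*g^2 - 9*g + 1
(5) = 3*q^4 - 8*q^3 - 11*q^2 + 6*q - 18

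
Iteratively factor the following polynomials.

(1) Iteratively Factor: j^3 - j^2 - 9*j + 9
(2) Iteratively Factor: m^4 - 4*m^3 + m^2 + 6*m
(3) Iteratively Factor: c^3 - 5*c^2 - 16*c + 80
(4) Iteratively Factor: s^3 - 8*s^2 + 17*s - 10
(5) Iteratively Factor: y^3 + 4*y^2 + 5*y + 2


(1) = (j - 3)*(j^2 + 2*j - 3) = (j - 3)*(j + 3)*(j - 1)
(2) = (m + 1)*(m^3 - 5*m^2 + 6*m) = m*(m + 1)*(m^2 - 5*m + 6) = m*(m - 2)*(m + 1)*(m - 3)
(3) = (c - 4)*(c^2 - c - 20) = (c - 5)*(c - 4)*(c + 4)
(4) = (s - 1)*(s^2 - 7*s + 10) = (s - 5)*(s - 1)*(s - 2)
(5) = (y + 1)*(y^2 + 3*y + 2) = (y + 1)^2*(y + 2)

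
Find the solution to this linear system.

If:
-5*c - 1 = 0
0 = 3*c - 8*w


Then:
c = -1/5
w = -3/40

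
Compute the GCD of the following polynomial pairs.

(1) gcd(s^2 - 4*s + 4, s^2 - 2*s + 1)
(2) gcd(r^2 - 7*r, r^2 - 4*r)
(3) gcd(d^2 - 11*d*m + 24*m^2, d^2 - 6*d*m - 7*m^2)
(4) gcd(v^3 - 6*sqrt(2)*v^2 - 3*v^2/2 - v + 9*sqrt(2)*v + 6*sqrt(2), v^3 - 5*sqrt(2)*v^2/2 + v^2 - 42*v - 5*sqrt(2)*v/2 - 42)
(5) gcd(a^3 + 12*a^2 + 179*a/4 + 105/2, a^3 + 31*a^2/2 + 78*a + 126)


(1) = gcd((s - 2)^2, (s - 1)^2) = 1
(2) = gcd(r*(r - 7), r*(r - 4)) = r
(3) = gcd((d - 8*m)*(d - 3*m), (d - 7*m)*(d + m)) = 1
(4) = v - 6*sqrt(2)
(5) = a^2 + 19*a/2 + 21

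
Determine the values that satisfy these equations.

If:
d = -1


Then:
d = -1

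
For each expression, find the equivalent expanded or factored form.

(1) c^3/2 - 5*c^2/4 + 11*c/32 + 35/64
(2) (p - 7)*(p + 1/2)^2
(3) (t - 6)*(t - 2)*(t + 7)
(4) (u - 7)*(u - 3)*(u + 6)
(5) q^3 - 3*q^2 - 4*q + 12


(1) = (c/2 + 1/4)*(c - 7/4)*(c - 5/4)
(2) = p^3 - 6*p^2 - 27*p/4 - 7/4
(3) = t^3 - t^2 - 44*t + 84
(4) = u^3 - 4*u^2 - 39*u + 126
(5) = (q - 3)*(q - 2)*(q + 2)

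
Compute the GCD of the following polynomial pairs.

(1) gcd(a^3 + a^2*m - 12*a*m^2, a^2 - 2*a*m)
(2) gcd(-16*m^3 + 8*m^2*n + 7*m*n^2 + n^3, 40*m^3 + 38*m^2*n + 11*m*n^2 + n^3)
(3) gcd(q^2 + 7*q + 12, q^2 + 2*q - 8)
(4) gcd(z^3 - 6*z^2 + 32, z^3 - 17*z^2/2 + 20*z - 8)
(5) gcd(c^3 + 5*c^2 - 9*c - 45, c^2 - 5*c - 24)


(1) = a
(2) = gcd((-m + n)*(4*m + n)^2, (2*m + n)*(4*m + n)*(5*m + n)) = 4*m + n
(3) = gcd((q + 3)*(q + 4), (q - 2)*(q + 4)) = q + 4
(4) = z^2 - 8*z + 16
(5) = gcd((c - 3)*(c + 3)*(c + 5), (c - 8)*(c + 3)) = c + 3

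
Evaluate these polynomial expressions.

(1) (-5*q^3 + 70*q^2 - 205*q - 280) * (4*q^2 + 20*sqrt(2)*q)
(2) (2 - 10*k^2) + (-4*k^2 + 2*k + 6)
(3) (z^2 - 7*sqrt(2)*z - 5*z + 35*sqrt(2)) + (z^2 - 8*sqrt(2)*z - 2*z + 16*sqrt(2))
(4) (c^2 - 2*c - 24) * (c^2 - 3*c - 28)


(1) = -20*q^5 - 100*sqrt(2)*q^4 + 280*q^4 - 820*q^3 + 1400*sqrt(2)*q^3 - 4100*sqrt(2)*q^2 - 1120*q^2 - 5600*sqrt(2)*q
(2) = -14*k^2 + 2*k + 8
(3) = 2*z^2 - 15*sqrt(2)*z - 7*z + 51*sqrt(2)
(4) = c^4 - 5*c^3 - 46*c^2 + 128*c + 672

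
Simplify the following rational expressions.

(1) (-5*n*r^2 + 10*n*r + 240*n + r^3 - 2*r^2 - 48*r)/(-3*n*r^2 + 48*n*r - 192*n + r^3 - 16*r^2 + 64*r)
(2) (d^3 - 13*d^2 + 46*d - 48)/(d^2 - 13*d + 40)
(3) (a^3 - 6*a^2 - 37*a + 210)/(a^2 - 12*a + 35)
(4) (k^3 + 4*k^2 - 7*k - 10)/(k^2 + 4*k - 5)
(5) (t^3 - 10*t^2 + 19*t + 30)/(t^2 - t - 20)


(1) = (-5*n*r - 30*n + r^2 + 6*r)/(-3*n*r + 24*n + r^2 - 8*r)
(2) = (d^2 - 5*d + 6)/(d - 5)
(3) = a + 6
(4) = (k^2 - k - 2)/(k - 1)
(5) = (t^2 - 5*t - 6)/(t + 4)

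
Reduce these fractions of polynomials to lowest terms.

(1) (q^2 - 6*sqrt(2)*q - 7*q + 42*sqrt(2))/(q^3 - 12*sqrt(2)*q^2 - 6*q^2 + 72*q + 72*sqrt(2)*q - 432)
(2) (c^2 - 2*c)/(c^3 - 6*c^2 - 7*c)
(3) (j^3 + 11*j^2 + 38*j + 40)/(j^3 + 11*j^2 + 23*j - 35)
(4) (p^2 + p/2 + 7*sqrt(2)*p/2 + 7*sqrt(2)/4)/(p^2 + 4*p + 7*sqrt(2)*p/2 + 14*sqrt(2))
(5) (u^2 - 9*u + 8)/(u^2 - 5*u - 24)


(1) = (q - 7)/(q^2 + q*(-6*sqrt(2) - 6) + 36*sqrt(2))
(2) = (c - 2)/(c^2 - 6*c - 7)
(3) = (j^2 + 6*j + 8)/(j^2 + 6*j - 7)
(4) = (8*p + 4)/(8*p + 32)
(5) = (u - 1)/(u + 3)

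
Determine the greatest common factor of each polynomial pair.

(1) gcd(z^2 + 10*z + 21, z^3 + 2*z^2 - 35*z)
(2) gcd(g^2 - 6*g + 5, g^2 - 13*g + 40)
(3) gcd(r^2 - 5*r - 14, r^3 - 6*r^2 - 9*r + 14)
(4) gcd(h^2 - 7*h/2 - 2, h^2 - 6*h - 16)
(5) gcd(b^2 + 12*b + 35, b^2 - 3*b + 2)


(1) = gcd((z + 3)*(z + 7), z*(z - 5)*(z + 7)) = z + 7
(2) = g - 5
(3) = gcd((r - 7)*(r + 2), (r - 7)*(r - 1)*(r + 2)) = r^2 - 5*r - 14
(4) = 1
(5) = 1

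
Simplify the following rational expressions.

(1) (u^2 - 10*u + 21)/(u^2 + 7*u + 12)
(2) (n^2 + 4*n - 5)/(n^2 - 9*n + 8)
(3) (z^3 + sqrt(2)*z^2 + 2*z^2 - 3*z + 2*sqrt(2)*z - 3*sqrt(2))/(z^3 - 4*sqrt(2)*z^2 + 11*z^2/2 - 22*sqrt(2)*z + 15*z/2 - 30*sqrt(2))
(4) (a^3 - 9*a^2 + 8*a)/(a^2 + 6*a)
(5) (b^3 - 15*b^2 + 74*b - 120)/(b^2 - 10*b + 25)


(1) = (u^2 - 10*u + 21)/(u^2 + 7*u + 12)
(2) = (n + 5)/(n - 8)
(3) = (2*z^2 + z*(-2 + 2*sqrt(2)) - 2*sqrt(2))/(2*z^2 + z*(5 - 8*sqrt(2)) - 20*sqrt(2))
(4) = (a^2 - 9*a + 8)/(a + 6)
(5) = (b^2 - 10*b + 24)/(b - 5)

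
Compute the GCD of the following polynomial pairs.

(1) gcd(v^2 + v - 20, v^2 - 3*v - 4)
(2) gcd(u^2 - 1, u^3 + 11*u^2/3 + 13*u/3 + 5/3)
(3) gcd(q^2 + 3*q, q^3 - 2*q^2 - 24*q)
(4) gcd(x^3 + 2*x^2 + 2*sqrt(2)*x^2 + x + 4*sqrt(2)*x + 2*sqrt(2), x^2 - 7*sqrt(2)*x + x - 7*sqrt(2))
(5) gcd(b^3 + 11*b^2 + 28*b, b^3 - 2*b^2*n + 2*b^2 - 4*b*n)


(1) = gcd((v - 4)*(v + 5), (v - 4)*(v + 1)) = v - 4
(2) = u + 1
(3) = gcd(q*(q + 3), q*(q - 6)*(q + 4)) = q
(4) = x + 1
(5) = b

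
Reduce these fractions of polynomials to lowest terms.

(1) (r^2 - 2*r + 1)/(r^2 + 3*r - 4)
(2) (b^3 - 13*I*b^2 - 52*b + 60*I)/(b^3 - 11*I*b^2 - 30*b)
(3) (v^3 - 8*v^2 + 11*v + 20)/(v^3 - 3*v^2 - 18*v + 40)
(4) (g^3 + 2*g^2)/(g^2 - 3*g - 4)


(1) = (r - 1)/(r + 4)
(2) = (b - 2*I)/b
(3) = (v^2 - 3*v - 4)/(v^2 + 2*v - 8)
(4) = (g^3 + 2*g^2)/(g^2 - 3*g - 4)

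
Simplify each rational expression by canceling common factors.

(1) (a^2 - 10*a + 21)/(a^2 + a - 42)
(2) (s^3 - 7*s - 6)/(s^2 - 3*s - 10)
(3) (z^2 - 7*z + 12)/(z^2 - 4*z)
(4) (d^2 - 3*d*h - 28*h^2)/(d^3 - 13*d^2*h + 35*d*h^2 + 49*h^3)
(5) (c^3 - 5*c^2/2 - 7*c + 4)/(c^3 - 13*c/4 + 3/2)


(1) = (a^2 - 10*a + 21)/(a^2 + a - 42)
(2) = (s^2 - 2*s - 3)/(s - 5)
(3) = (z - 3)/z
(4) = (d + 4*h)/(d^2 - 6*d*h - 7*h^2)
(5) = (2*c - 8)/(2*c - 3)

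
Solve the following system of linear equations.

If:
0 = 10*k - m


Then:
k = m/10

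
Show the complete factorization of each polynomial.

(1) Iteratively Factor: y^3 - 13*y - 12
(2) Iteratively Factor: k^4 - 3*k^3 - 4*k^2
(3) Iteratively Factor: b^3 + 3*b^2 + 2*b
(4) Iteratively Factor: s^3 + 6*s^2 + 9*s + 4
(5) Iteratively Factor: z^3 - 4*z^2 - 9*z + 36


(1) = (y - 4)*(y^2 + 4*y + 3) = (y - 4)*(y + 1)*(y + 3)
(2) = (k)*(k^3 - 3*k^2 - 4*k) = k*(k + 1)*(k^2 - 4*k) = k*(k - 4)*(k + 1)*(k)
(3) = (b + 2)*(b^2 + b) = b*(b + 2)*(b + 1)
(4) = (s + 4)*(s^2 + 2*s + 1) = (s + 1)*(s + 4)*(s + 1)
(5) = (z - 4)*(z^2 - 9) = (z - 4)*(z - 3)*(z + 3)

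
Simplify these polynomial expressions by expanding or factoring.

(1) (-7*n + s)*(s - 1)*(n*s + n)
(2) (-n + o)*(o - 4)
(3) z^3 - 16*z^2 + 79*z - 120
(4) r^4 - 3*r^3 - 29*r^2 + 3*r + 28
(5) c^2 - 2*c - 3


(1) = -7*n^2*s^2 + 7*n^2 + n*s^3 - n*s
(2) = -n*o + 4*n + o^2 - 4*o
(3) = (z - 8)*(z - 5)*(z - 3)
(4) = (r - 7)*(r - 1)*(r + 1)*(r + 4)
(5) = (c - 3)*(c + 1)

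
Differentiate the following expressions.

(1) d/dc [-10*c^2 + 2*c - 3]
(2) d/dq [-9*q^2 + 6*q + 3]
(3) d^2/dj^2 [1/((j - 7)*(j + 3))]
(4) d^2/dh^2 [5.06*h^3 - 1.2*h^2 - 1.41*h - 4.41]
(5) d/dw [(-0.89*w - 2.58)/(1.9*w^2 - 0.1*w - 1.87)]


(1) = 2 - 20*c
(2) = 6 - 18*q
(3) = 2*((j - 7)^2 + (j - 7)*(j + 3) + (j + 3)^2)/((j - 7)^3*(j + 3)^3)
(4) = 30.36*h - 2.4
(5) = (1.691*w^2 + 9.804*w + 1.4063)/(3.61*w^4 - 0.38*w^3 - 7.096*w^2 + 0.374*w + 3.4969)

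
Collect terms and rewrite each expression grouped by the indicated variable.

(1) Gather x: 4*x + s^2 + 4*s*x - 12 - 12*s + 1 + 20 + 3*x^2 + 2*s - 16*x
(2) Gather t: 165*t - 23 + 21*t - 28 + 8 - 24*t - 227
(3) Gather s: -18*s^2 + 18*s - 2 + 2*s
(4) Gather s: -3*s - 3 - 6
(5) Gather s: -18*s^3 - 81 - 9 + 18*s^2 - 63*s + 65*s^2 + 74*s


(1) = s^2 - 10*s + 3*x^2 + x*(4*s - 12) + 9
(2) = 162*t - 270
(3) = -18*s^2 + 20*s - 2
(4) = -3*s - 9
(5) = -18*s^3 + 83*s^2 + 11*s - 90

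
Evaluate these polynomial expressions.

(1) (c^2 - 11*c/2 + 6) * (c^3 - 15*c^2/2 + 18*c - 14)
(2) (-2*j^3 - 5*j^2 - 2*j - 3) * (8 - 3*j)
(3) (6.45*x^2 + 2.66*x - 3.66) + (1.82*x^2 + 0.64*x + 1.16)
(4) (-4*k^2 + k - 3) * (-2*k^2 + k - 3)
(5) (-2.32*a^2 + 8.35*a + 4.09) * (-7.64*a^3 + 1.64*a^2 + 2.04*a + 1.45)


(1) = c^5 - 13*c^4 + 261*c^3/4 - 158*c^2 + 185*c - 84
(2) = 6*j^4 - j^3 - 34*j^2 - 7*j - 24
(3) = 8.27*x^2 + 3.3*x - 2.5
(4) = 8*k^4 - 6*k^3 + 19*k^2 - 6*k + 9
(5) = 17.7248*a^5 - 67.5988*a^4 - 22.2864*a^3 + 20.3776*a^2 + 20.4511*a + 5.9305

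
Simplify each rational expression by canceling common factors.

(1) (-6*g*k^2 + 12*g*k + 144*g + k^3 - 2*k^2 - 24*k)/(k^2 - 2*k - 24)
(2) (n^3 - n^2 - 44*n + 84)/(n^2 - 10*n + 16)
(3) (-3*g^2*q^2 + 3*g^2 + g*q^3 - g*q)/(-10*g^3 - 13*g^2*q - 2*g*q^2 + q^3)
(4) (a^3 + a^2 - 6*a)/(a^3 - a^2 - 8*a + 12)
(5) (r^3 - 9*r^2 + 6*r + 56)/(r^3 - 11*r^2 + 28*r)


(1) = -6*g + k
(2) = (n^2 + n - 42)/(n - 8)
(3) = (-3*g^2*q^2 + 3*g^2 + g*q^3 - g*q)/(-10*g^3 - 13*g^2*q - 2*g*q^2 + q^3)
(4) = a/(a - 2)
(5) = (r + 2)/r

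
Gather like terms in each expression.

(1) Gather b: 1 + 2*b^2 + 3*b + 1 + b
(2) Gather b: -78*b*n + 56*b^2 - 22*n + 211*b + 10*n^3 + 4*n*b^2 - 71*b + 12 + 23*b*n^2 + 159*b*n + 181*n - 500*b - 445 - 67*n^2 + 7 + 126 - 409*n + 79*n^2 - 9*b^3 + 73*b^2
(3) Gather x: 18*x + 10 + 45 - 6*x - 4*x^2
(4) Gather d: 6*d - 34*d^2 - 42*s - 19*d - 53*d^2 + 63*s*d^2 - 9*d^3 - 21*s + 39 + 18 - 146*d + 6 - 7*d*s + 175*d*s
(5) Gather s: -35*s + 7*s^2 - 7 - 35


(1) = 2*b^2 + 4*b + 2
(2) = -9*b^3 + b^2*(4*n + 129) + b*(23*n^2 + 81*n - 360) + 10*n^3 + 12*n^2 - 250*n - 300
(3) = -4*x^2 + 12*x + 55
(4) = -9*d^3 + d^2*(63*s - 87) + d*(168*s - 159) - 63*s + 63
(5) = 7*s^2 - 35*s - 42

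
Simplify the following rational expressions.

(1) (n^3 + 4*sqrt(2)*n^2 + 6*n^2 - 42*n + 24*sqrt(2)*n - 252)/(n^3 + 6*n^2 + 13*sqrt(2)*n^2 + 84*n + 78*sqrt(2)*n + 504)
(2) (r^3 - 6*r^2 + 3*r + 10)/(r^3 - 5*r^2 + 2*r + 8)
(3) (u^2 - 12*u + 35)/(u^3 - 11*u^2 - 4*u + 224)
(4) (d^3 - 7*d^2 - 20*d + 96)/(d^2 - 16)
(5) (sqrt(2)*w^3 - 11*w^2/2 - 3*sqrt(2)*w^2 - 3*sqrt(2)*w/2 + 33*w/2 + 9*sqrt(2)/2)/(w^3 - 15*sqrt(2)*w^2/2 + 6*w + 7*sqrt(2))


(1) = (n - 3*sqrt(2))/(n + 6*sqrt(2))
(2) = (r - 5)/(r - 4)
(3) = (u - 5)/(u^2 - 4*u - 32)
(4) = (d^2 - 11*d + 24)/(d - 4)
(5) = (4*sqrt(2)*w^3 + w^2*(-22 - 12*sqrt(2)) + w*(66 - 6*sqrt(2)) + 18*sqrt(2))/(4*w^3 - 30*sqrt(2)*w^2 + 24*w + 28*sqrt(2))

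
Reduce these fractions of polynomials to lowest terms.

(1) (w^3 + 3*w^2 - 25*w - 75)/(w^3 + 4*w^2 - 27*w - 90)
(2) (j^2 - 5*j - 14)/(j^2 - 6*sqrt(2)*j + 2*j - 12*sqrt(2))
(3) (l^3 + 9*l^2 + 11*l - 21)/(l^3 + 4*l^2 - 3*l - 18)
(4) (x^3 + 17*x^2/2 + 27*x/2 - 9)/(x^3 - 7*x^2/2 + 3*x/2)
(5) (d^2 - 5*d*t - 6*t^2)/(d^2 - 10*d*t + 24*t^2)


(1) = (w + 5)/(w + 6)
(2) = (j - 7)/(j - 6*sqrt(2))
(3) = (l^2 + 6*l - 7)/(l^2 + l - 6)
(4) = (x^2 + 9*x + 18)/(x^2 - 3*x)
(5) = (-d - t)/(-d + 4*t)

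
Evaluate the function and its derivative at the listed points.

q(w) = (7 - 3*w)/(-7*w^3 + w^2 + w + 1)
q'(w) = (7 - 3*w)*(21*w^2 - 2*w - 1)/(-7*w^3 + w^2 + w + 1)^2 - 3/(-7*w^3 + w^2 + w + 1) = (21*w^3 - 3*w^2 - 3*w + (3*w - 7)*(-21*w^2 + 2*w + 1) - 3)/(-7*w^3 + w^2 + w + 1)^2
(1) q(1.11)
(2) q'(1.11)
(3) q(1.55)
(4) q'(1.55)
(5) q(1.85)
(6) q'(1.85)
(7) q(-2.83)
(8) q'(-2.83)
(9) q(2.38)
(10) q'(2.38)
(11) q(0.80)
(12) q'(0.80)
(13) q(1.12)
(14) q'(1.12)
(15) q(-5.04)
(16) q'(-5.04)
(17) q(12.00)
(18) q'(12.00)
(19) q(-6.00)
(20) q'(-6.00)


(1) = -0.59
(2) = 2.62
(3) = -0.11
(4) = 0.39
(5) = -0.04
(6) = 0.15
(7) = 0.09
(8) = 0.08
(9) = 0.00
(10) = 0.03
(11) = -4.02
(12) = 40.72
(13) = -0.56
(14) = 2.48
(15) = 0.02
(16) = 0.01
(17) = 0.00
(18) = -0.00
(19) = 0.02
(20) = 0.01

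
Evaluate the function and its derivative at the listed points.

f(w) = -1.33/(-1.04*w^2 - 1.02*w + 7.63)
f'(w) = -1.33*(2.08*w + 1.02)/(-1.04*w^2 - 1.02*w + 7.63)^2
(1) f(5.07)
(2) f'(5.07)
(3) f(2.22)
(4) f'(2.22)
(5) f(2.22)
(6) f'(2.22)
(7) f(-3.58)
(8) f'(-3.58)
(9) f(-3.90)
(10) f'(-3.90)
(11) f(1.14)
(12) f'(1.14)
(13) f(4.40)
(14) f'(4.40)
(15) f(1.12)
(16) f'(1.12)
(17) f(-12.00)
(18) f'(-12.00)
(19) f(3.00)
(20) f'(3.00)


(1) = 0.05
(2) = -0.03
(3) = -5.54
(4) = -130.10
(5) = -5.54
(6) = -130.10
(7) = 0.65
(8) = 2.04
(9) = 0.32
(10) = 0.53
(11) = -0.26
(12) = -0.17
(13) = 0.08
(14) = -0.05
(15) = -0.26
(16) = -0.17
(17) = 0.01
(18) = 0.00
(19) = 0.28
(20) = -0.42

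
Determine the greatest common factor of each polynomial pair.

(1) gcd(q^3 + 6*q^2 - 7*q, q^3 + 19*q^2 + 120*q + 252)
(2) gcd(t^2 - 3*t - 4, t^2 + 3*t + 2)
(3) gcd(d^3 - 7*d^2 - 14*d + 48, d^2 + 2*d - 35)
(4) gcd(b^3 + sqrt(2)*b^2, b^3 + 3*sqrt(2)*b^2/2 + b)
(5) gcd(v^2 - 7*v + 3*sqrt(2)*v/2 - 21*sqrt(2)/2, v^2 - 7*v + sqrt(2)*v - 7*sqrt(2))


(1) = q + 7
(2) = t + 1
(3) = 1
(4) = b^2 + sqrt(2)*b
(5) = gcd((v - 7)*(v + 3*sqrt(2)/2), (v - 7)*(v + sqrt(2))) = v - 7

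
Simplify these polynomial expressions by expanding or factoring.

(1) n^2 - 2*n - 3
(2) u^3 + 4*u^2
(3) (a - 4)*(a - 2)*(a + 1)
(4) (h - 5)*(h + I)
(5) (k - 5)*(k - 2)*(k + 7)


(1) = (n - 3)*(n + 1)
(2) = u^2*(u + 4)
(3) = a^3 - 5*a^2 + 2*a + 8
(4) = h^2 - 5*h + I*h - 5*I
(5) = k^3 - 39*k + 70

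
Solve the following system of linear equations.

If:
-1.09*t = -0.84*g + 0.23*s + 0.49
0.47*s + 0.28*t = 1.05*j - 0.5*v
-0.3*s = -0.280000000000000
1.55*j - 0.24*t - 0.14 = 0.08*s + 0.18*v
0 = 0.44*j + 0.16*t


Then:
g = 0.71
j = 0.04
s = 0.93
t = -0.10
v = -0.74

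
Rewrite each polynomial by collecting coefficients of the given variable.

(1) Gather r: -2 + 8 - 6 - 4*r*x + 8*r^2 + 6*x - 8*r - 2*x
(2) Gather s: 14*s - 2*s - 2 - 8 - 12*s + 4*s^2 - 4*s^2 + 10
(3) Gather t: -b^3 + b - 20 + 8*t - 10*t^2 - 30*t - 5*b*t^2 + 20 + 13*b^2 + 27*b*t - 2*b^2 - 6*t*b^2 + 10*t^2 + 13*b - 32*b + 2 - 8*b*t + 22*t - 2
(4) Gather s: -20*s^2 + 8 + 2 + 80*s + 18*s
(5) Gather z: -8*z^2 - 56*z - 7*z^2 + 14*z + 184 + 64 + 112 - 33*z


(1) = 8*r^2 + r*(-4*x - 8) + 4*x
(2) = 0
(3) = -b^3 + 11*b^2 - 5*b*t^2 - 18*b + t*(-6*b^2 + 19*b)
(4) = -20*s^2 + 98*s + 10
(5) = -15*z^2 - 75*z + 360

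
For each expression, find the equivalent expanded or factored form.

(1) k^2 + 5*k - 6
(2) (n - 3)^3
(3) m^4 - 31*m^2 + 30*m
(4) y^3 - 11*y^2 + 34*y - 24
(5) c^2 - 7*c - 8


(1) = (k - 1)*(k + 6)
(2) = n^3 - 9*n^2 + 27*n - 27
(3) = m*(m - 5)*(m - 1)*(m + 6)
(4) = (y - 6)*(y - 4)*(y - 1)
(5) = (c - 8)*(c + 1)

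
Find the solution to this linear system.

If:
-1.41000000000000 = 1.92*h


Then:
h = -0.73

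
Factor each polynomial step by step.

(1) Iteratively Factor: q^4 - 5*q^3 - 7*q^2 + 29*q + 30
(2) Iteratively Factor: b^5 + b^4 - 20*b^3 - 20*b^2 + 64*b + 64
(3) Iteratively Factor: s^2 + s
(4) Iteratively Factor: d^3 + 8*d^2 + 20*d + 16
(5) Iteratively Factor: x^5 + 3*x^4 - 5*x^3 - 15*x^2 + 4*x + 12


(1) = (q + 1)*(q^3 - 6*q^2 - q + 30) = (q + 1)*(q + 2)*(q^2 - 8*q + 15) = (q - 3)*(q + 1)*(q + 2)*(q - 5)
(2) = (b - 4)*(b^4 + 5*b^3 - 20*b - 16) = (b - 4)*(b + 1)*(b^3 + 4*b^2 - 4*b - 16) = (b - 4)*(b + 1)*(b + 2)*(b^2 + 2*b - 8) = (b - 4)*(b + 1)*(b + 2)*(b + 4)*(b - 2)
(3) = (s)*(s + 1)
(4) = (d + 4)*(d^2 + 4*d + 4) = (d + 2)*(d + 4)*(d + 2)
(5) = (x - 1)*(x^4 + 4*x^3 - x^2 - 16*x - 12) = (x - 2)*(x - 1)*(x^3 + 6*x^2 + 11*x + 6) = (x - 2)*(x - 1)*(x + 1)*(x^2 + 5*x + 6) = (x - 2)*(x - 1)*(x + 1)*(x + 2)*(x + 3)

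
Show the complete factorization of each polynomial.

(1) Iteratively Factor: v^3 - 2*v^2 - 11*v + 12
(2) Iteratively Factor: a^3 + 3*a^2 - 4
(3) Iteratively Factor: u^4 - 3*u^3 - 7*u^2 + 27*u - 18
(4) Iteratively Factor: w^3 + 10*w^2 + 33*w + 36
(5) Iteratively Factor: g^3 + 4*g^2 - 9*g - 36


(1) = (v + 3)*(v^2 - 5*v + 4) = (v - 4)*(v + 3)*(v - 1)
(2) = (a + 2)*(a^2 + a - 2) = (a - 1)*(a + 2)*(a + 2)
(3) = (u - 2)*(u^3 - u^2 - 9*u + 9) = (u - 2)*(u + 3)*(u^2 - 4*u + 3) = (u - 2)*(u - 1)*(u + 3)*(u - 3)
(4) = (w + 3)*(w^2 + 7*w + 12) = (w + 3)*(w + 4)*(w + 3)
(5) = (g + 3)*(g^2 + g - 12) = (g + 3)*(g + 4)*(g - 3)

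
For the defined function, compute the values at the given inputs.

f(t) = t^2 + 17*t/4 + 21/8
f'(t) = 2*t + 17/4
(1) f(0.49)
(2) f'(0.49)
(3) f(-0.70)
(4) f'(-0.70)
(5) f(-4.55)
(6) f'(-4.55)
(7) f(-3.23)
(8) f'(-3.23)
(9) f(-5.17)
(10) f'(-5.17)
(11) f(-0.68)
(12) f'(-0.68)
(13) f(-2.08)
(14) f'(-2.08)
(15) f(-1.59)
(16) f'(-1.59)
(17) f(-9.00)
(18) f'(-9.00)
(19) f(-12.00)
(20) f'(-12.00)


(1) = 4.95
(2) = 5.23
(3) = 0.14
(4) = 2.85
(5) = 3.99
(6) = -4.85
(7) = -0.67
(8) = -2.21
(9) = 7.38
(10) = -6.09
(11) = 0.20
(12) = 2.89
(13) = -1.89
(14) = 0.09
(15) = -1.60
(16) = 1.07
(17) = 45.38
(18) = -13.75
(19) = 95.62
(20) = -19.75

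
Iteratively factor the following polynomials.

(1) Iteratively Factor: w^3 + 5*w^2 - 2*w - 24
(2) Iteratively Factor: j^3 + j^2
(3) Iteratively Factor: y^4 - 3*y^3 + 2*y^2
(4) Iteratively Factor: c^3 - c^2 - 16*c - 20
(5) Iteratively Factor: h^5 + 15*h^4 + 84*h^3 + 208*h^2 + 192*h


(1) = (w + 4)*(w^2 + w - 6) = (w + 3)*(w + 4)*(w - 2)
(2) = (j)*(j^2 + j) = j*(j + 1)*(j)
(3) = (y - 2)*(y^3 - y^2) = (y - 2)*(y - 1)*(y^2) = y*(y - 2)*(y - 1)*(y)
(4) = (c + 2)*(c^2 - 3*c - 10) = (c - 5)*(c + 2)*(c + 2)
(5) = (h + 4)*(h^4 + 11*h^3 + 40*h^2 + 48*h) = (h + 4)^2*(h^3 + 7*h^2 + 12*h) = (h + 4)^3*(h^2 + 3*h) = h*(h + 4)^3*(h + 3)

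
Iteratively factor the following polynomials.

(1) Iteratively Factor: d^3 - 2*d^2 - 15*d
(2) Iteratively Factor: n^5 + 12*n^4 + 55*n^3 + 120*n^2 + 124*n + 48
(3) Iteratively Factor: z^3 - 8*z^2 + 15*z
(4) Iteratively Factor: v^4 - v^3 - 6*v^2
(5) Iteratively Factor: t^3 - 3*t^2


(1) = (d + 3)*(d^2 - 5*d) = d*(d + 3)*(d - 5)
(2) = (n + 2)*(n^4 + 10*n^3 + 35*n^2 + 50*n + 24) = (n + 1)*(n + 2)*(n^3 + 9*n^2 + 26*n + 24) = (n + 1)*(n + 2)*(n + 3)*(n^2 + 6*n + 8) = (n + 1)*(n + 2)^2*(n + 3)*(n + 4)
(3) = (z)*(z^2 - 8*z + 15) = z*(z - 3)*(z - 5)
(4) = (v)*(v^3 - v^2 - 6*v) = v*(v + 2)*(v^2 - 3*v) = v^2*(v + 2)*(v - 3)
(5) = (t)*(t^2 - 3*t) = t^2*(t - 3)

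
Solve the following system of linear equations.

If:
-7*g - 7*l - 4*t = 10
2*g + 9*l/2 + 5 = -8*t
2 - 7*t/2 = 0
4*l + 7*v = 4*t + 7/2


Then:
g = 164/245
l = -594/245
t = 4/7
v = 7587/3430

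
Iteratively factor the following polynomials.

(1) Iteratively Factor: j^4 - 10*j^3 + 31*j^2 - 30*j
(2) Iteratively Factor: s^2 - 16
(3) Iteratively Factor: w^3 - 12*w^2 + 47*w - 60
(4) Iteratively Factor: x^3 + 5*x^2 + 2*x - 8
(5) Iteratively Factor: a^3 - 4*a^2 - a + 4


(1) = (j - 3)*(j^3 - 7*j^2 + 10*j) = (j - 3)*(j - 2)*(j^2 - 5*j) = (j - 5)*(j - 3)*(j - 2)*(j)
(2) = (s + 4)*(s - 4)
(3) = (w - 4)*(w^2 - 8*w + 15) = (w - 5)*(w - 4)*(w - 3)
(4) = (x + 4)*(x^2 + x - 2) = (x + 2)*(x + 4)*(x - 1)
(5) = (a - 4)*(a^2 - 1) = (a - 4)*(a - 1)*(a + 1)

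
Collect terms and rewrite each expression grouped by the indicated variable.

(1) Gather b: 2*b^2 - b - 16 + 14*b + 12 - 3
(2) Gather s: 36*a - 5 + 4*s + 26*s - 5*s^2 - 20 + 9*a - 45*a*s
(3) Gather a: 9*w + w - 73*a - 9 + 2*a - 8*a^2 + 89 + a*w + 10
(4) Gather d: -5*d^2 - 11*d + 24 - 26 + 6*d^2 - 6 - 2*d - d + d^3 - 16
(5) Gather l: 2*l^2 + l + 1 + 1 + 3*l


(1) = 2*b^2 + 13*b - 7
(2) = 45*a - 5*s^2 + s*(30 - 45*a) - 25
(3) = -8*a^2 + a*(w - 71) + 10*w + 90
(4) = d^3 + d^2 - 14*d - 24
(5) = 2*l^2 + 4*l + 2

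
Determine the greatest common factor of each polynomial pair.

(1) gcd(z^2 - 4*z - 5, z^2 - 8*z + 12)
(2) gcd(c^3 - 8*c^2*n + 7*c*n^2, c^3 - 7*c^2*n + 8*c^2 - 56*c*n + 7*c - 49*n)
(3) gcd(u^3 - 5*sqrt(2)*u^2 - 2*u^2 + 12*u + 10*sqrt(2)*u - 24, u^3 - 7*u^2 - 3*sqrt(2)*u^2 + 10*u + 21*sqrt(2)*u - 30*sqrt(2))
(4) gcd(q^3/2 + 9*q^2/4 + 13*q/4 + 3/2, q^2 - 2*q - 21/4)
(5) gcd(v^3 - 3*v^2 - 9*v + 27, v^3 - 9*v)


(1) = gcd((z - 5)*(z + 1), (z - 6)*(z - 2)) = 1
(2) = gcd(c*(c - 7*n)*(c - n), (c + 1)*(c + 7)*(c - 7*n)) = c - 7*n
(3) = gcd((u - 2)*(u - 3*sqrt(2))*(u - 2*sqrt(2)), (u - 5)*(u - 2)*(u - 3*sqrt(2))) = u^2 + u*(-3*sqrt(2) - 2) + 6*sqrt(2)
(4) = q + 3/2
(5) = v^2 - 9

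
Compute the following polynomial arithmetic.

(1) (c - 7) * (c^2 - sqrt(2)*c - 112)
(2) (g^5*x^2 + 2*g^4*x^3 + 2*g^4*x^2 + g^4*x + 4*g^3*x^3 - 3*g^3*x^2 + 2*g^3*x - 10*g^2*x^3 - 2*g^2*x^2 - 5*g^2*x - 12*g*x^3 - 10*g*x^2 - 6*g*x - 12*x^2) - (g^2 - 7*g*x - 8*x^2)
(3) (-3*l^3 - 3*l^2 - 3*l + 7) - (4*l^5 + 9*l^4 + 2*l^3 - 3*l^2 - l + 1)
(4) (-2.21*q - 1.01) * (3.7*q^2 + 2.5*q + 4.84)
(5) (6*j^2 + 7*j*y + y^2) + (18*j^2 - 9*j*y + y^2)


(1) = c^3 - 7*c^2 - sqrt(2)*c^2 - 112*c + 7*sqrt(2)*c + 784
(2) = g^5*x^2 + 2*g^4*x^3 + 2*g^4*x^2 + g^4*x + 4*g^3*x^3 - 3*g^3*x^2 + 2*g^3*x - 10*g^2*x^3 - 2*g^2*x^2 - 5*g^2*x - g^2 - 12*g*x^3 - 10*g*x^2 + g*x - 4*x^2
(3) = -4*l^5 - 9*l^4 - 5*l^3 - 2*l + 6
(4) = -8.177*q^3 - 9.262*q^2 - 13.2214*q - 4.8884
(5) = 24*j^2 - 2*j*y + 2*y^2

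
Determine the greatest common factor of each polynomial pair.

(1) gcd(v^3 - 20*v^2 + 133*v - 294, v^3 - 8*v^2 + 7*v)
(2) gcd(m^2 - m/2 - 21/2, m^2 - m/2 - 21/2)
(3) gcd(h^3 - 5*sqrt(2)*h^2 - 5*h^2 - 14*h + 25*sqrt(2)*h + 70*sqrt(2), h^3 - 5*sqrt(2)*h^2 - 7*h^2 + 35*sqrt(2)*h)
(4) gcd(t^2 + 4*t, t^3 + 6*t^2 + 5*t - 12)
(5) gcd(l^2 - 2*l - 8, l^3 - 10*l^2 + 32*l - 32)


(1) = v - 7
(2) = m^2 - m/2 - 21/2
(3) = gcd((h - 7)*(h + 2)*(h - 5*sqrt(2)), h*(h - 7)*(h - 5*sqrt(2))) = h^2 + h*(-5*sqrt(2) - 7) + 35*sqrt(2)
(4) = t + 4
(5) = l - 4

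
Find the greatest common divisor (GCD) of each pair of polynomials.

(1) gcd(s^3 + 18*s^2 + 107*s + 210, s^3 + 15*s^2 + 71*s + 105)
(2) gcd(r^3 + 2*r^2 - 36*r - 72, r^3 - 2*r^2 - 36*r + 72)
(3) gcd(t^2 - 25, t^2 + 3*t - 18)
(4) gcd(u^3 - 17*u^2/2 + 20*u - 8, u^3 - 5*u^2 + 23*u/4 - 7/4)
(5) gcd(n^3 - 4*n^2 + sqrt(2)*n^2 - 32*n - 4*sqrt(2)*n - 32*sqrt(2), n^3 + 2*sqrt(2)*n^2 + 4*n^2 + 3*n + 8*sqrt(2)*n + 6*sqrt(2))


(1) = s^2 + 12*s + 35
(2) = r^2 - 36
(3) = 1
(4) = gcd((u - 4)^2*(u - 1/2), (u - 7/2)*(u - 1)*(u - 1/2)) = u - 1/2
(5) = 1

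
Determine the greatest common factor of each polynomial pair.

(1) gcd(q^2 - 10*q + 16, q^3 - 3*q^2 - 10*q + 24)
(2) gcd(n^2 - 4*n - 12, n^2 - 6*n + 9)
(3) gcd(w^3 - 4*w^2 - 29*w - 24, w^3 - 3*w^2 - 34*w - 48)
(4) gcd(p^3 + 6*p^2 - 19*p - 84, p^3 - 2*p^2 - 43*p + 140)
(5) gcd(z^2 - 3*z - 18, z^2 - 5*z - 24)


(1) = gcd((q - 8)*(q - 2), (q - 4)*(q - 2)*(q + 3)) = q - 2
(2) = 1
(3) = gcd((w - 8)*(w + 1)*(w + 3), (w - 8)*(w + 2)*(w + 3)) = w^2 - 5*w - 24
(4) = p^2 + 3*p - 28
(5) = z + 3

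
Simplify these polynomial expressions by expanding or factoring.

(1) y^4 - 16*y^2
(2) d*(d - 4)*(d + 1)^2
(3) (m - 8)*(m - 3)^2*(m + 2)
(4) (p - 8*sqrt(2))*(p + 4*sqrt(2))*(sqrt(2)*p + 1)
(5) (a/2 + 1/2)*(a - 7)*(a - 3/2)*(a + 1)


(1) = y^2*(y - 4)*(y + 4)
(2) = d^4 - 2*d^3 - 7*d^2 - 4*d
(3) = m^4 - 12*m^3 + 29*m^2 + 42*m - 144
(4) = sqrt(2)*p^3 - 7*p^2 - 68*sqrt(2)*p - 64
(5) = a^4/2 - 13*a^3/4 - 11*a^2/4 + 25*a/4 + 21/4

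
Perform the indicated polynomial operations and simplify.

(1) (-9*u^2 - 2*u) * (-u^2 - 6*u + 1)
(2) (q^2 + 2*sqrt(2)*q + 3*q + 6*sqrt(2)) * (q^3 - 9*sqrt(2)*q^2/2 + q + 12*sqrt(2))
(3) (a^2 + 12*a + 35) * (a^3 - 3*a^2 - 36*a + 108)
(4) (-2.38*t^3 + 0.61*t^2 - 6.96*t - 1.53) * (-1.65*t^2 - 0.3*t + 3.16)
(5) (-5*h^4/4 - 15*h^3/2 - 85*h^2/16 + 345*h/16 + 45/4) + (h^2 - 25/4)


(1) = 9*u^4 + 56*u^3 + 3*u^2 - 2*u
(2) = q^5 - 5*sqrt(2)*q^4/2 + 3*q^4 - 17*q^3 - 15*sqrt(2)*q^3/2 - 51*q^2 + 14*sqrt(2)*q^2 + 48*q + 42*sqrt(2)*q + 144
(3) = a^5 + 9*a^4 - 37*a^3 - 429*a^2 + 36*a + 3780
(4) = 3.927*t^5 - 0.2925*t^4 + 3.7802*t^3 + 6.5401*t^2 - 21.5346*t - 4.8348
(5) = -5*h^4/4 - 15*h^3/2 - 69*h^2/16 + 345*h/16 + 5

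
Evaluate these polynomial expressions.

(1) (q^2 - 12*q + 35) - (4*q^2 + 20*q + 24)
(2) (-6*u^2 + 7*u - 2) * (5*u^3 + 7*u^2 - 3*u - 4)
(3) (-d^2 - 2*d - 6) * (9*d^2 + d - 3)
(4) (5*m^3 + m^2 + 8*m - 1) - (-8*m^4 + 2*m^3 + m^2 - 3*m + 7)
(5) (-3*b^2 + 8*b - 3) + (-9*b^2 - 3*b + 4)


(1) = -3*q^2 - 32*q + 11
(2) = -30*u^5 - 7*u^4 + 57*u^3 - 11*u^2 - 22*u + 8
(3) = -9*d^4 - 19*d^3 - 53*d^2 + 18
(4) = 8*m^4 + 3*m^3 + 11*m - 8
(5) = -12*b^2 + 5*b + 1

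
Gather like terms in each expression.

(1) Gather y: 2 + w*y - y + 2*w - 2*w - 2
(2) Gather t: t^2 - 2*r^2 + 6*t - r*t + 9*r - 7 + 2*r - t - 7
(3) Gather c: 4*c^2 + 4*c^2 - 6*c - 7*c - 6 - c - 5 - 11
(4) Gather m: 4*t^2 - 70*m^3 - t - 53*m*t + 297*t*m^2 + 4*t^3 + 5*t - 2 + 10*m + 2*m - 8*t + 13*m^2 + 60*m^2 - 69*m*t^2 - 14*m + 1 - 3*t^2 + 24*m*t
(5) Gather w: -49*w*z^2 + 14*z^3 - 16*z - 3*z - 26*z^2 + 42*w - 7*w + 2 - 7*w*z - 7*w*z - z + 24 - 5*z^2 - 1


(1) = y*(w - 1)
(2) = -2*r^2 + 11*r + t^2 + t*(5 - r) - 14
(3) = 8*c^2 - 14*c - 22
(4) = -70*m^3 + m^2*(297*t + 73) + m*(-69*t^2 - 29*t - 2) + 4*t^3 + t^2 - 4*t - 1
(5) = w*(-49*z^2 - 14*z + 35) + 14*z^3 - 31*z^2 - 20*z + 25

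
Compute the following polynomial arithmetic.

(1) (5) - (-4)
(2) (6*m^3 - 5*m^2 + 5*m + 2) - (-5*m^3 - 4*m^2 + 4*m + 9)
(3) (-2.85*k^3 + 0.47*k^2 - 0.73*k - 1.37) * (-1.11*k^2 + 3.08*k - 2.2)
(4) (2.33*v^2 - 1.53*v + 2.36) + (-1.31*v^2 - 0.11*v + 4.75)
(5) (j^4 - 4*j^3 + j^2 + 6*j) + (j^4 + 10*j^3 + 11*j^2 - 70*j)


(1) = 9
(2) = 11*m^3 - m^2 + m - 7
(3) = 3.1635*k^5 - 9.2997*k^4 + 8.5279*k^3 - 1.7617*k^2 - 2.6136*k + 3.014
(4) = 1.02*v^2 - 1.64*v + 7.11
(5) = 2*j^4 + 6*j^3 + 12*j^2 - 64*j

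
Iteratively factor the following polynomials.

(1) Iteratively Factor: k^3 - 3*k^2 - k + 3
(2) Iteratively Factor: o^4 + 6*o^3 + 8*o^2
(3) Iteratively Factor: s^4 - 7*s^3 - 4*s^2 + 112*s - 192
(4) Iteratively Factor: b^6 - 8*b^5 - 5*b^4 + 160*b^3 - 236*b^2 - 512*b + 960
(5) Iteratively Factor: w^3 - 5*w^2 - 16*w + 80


(1) = (k - 1)*(k^2 - 2*k - 3) = (k - 3)*(k - 1)*(k + 1)
(2) = (o + 4)*(o^3 + 2*o^2) = o*(o + 4)*(o^2 + 2*o) = o*(o + 2)*(o + 4)*(o)
(3) = (s - 4)*(s^3 - 3*s^2 - 16*s + 48) = (s - 4)*(s - 3)*(s^2 - 16) = (s - 4)*(s - 3)*(s + 4)*(s - 4)
(4) = (b - 4)*(b^5 - 4*b^4 - 21*b^3 + 76*b^2 + 68*b - 240) = (b - 4)*(b - 3)*(b^4 - b^3 - 24*b^2 + 4*b + 80) = (b - 4)*(b - 3)*(b + 4)*(b^3 - 5*b^2 - 4*b + 20) = (b - 5)*(b - 4)*(b - 3)*(b + 4)*(b^2 - 4) = (b - 5)*(b - 4)*(b - 3)*(b - 2)*(b + 4)*(b + 2)
(5) = (w - 4)*(w^2 - w - 20) = (w - 5)*(w - 4)*(w + 4)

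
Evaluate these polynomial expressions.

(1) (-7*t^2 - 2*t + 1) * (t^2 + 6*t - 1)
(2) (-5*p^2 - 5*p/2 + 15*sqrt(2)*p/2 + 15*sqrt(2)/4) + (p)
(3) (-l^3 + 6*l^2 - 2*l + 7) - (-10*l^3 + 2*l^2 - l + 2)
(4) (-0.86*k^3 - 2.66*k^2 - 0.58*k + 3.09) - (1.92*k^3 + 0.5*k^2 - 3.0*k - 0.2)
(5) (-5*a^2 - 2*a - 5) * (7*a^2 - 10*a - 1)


(1) = -7*t^4 - 44*t^3 - 4*t^2 + 8*t - 1
(2) = -5*p^2 - 3*p/2 + 15*sqrt(2)*p/2 + 15*sqrt(2)/4
(3) = 9*l^3 + 4*l^2 - l + 5
(4) = -2.78*k^3 - 3.16*k^2 + 2.42*k + 3.29
(5) = -35*a^4 + 36*a^3 - 10*a^2 + 52*a + 5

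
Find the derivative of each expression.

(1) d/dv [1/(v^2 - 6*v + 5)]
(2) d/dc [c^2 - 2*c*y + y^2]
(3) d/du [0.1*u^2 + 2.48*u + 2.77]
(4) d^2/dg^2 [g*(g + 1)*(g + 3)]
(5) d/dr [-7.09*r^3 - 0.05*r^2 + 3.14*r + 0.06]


(1) = 2*(3 - v)/(v^2 - 6*v + 5)^2
(2) = 2*c - 2*y
(3) = 0.2*u + 2.48
(4) = 6*g + 8
(5) = -21.27*r^2 - 0.1*r + 3.14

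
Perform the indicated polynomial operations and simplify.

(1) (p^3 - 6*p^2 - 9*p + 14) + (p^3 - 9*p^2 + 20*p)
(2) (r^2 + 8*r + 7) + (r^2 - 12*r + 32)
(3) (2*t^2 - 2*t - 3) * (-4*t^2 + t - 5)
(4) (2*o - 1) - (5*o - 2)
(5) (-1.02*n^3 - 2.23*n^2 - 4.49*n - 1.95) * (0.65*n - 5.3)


(1) = 2*p^3 - 15*p^2 + 11*p + 14
(2) = 2*r^2 - 4*r + 39
(3) = -8*t^4 + 10*t^3 + 7*t + 15
(4) = 1 - 3*o
(5) = -0.663*n^4 + 3.9565*n^3 + 8.9005*n^2 + 22.5295*n + 10.335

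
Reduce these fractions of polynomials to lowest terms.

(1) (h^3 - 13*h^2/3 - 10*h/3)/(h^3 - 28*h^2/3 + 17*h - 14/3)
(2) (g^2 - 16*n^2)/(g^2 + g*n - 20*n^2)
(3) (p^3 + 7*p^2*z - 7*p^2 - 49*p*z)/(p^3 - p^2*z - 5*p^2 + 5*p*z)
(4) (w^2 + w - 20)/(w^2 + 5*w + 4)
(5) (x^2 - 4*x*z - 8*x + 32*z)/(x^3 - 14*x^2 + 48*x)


(1) = (3*h^3 - 13*h^2 - 10*h)/(3*h^3 - 28*h^2 + 51*h - 14)
(2) = (g + 4*n)/(g + 5*n)
(3) = (-p^2 - 7*p*z + 7*p + 49*z)/(-p^2 + p*z + 5*p - 5*z)
(4) = (w^2 + w - 20)/(w^2 + 5*w + 4)
(5) = (x - 4*z)/(x^2 - 6*x)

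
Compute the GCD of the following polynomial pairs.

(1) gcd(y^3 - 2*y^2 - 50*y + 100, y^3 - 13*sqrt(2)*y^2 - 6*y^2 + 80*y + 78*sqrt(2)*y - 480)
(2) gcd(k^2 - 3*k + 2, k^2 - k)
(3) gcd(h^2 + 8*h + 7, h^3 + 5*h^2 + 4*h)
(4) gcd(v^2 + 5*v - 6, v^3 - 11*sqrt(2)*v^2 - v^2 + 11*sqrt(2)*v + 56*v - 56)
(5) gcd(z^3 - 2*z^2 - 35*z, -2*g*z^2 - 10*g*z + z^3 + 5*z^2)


(1) = y - 5*sqrt(2)
(2) = gcd((k - 2)*(k - 1), k*(k - 1)) = k - 1
(3) = h + 1
(4) = v - 1
(5) = z^2 + 5*z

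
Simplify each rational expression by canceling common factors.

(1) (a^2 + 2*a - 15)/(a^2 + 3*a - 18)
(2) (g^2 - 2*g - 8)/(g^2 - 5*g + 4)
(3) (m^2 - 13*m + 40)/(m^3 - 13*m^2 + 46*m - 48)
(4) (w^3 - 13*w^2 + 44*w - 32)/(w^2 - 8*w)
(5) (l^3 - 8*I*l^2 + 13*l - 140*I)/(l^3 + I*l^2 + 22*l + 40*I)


(1) = (a + 5)/(a + 6)
(2) = (g + 2)/(g - 1)
(3) = (m - 5)/(m^2 - 5*m + 6)
(4) = (w^2 - 5*w + 4)/w
(5) = (l - 7*I)/(l + 2*I)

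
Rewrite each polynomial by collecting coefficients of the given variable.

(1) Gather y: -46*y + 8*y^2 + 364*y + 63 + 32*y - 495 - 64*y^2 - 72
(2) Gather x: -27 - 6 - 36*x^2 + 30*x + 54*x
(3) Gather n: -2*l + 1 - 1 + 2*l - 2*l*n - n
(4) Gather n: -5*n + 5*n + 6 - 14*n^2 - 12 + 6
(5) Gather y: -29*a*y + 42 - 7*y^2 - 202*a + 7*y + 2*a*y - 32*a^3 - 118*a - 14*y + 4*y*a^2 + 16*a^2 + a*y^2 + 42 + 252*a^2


(1) = -56*y^2 + 350*y - 504
(2) = -36*x^2 + 84*x - 33
(3) = n*(-2*l - 1)
(4) = -14*n^2
(5) = -32*a^3 + 268*a^2 - 320*a + y^2*(a - 7) + y*(4*a^2 - 27*a - 7) + 84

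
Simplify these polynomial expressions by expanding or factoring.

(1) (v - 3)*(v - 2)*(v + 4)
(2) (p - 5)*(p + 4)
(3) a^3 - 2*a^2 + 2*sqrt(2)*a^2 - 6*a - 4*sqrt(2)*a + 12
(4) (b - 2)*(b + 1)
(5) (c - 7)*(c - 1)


(1) = v^3 - v^2 - 14*v + 24
(2) = p^2 - p - 20
(3) = (a - 2)*(a - sqrt(2))*(a + 3*sqrt(2))
(4) = b^2 - b - 2
(5) = c^2 - 8*c + 7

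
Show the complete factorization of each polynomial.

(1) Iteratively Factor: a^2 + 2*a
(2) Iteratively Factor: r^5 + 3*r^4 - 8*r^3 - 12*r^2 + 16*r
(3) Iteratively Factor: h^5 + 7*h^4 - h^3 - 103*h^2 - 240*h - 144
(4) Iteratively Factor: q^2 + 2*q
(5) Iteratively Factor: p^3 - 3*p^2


(1) = (a)*(a + 2)
(2) = (r + 4)*(r^4 - r^3 - 4*r^2 + 4*r) = r*(r + 4)*(r^3 - r^2 - 4*r + 4) = r*(r - 2)*(r + 4)*(r^2 + r - 2) = r*(r - 2)*(r - 1)*(r + 4)*(r + 2)
(3) = (h - 4)*(h^4 + 11*h^3 + 43*h^2 + 69*h + 36) = (h - 4)*(h + 3)*(h^3 + 8*h^2 + 19*h + 12) = (h - 4)*(h + 3)*(h + 4)*(h^2 + 4*h + 3) = (h - 4)*(h + 3)^2*(h + 4)*(h + 1)
(4) = (q)*(q + 2)
(5) = (p - 3)*(p^2) = p*(p - 3)*(p)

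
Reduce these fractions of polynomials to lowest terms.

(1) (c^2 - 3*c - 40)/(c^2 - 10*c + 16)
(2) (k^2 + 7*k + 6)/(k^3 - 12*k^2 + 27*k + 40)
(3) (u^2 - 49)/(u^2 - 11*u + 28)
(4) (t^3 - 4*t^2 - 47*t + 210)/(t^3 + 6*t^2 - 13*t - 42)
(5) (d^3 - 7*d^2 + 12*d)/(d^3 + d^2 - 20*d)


(1) = (c + 5)/(c - 2)
(2) = (k + 6)/(k^2 - 13*k + 40)
(3) = (u + 7)/(u - 4)
(4) = (t^2 - 11*t + 30)/(t^2 - t - 6)
(5) = (d - 3)/(d + 5)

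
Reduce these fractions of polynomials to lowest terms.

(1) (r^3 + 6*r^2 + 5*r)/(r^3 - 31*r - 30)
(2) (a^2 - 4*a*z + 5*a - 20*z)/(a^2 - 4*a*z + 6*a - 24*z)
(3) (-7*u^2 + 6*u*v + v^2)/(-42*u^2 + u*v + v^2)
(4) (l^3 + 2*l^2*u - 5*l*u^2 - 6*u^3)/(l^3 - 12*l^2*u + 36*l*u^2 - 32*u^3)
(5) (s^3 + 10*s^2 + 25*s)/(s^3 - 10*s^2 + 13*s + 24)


(1) = r/(r - 6)
(2) = (a + 5)/(a + 6)
(3) = (u - v)/(6*u - v)
(4) = (l^2 + 4*l*u + 3*u^2)/(l^2 - 10*l*u + 16*u^2)
(5) = (s^3 + 10*s^2 + 25*s)/(s^3 - 10*s^2 + 13*s + 24)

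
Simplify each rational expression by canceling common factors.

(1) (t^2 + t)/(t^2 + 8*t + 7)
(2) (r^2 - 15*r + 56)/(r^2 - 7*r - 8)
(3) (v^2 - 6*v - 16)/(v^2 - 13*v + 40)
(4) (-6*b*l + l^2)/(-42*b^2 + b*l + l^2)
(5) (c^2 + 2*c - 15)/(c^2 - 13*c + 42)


(1) = t/(t + 7)
(2) = (r - 7)/(r + 1)
(3) = (v + 2)/(v - 5)
(4) = l/(7*b + l)
(5) = (c^2 + 2*c - 15)/(c^2 - 13*c + 42)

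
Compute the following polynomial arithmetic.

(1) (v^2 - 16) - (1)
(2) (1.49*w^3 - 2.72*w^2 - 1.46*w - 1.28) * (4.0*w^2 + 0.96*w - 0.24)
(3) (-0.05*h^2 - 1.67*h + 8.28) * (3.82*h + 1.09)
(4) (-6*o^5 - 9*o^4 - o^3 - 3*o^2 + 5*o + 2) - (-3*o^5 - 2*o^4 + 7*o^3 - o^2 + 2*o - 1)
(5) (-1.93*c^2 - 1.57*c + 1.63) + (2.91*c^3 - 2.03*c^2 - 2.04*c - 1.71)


(1) = v^2 - 17
(2) = 5.96*w^5 - 9.4496*w^4 - 8.8088*w^3 - 5.8688*w^2 - 0.8784*w + 0.3072
(3) = -0.191*h^3 - 6.4339*h^2 + 29.8093*h + 9.0252
(4) = -3*o^5 - 7*o^4 - 8*o^3 - 2*o^2 + 3*o + 3
(5) = 2.91*c^3 - 3.96*c^2 - 3.61*c - 0.08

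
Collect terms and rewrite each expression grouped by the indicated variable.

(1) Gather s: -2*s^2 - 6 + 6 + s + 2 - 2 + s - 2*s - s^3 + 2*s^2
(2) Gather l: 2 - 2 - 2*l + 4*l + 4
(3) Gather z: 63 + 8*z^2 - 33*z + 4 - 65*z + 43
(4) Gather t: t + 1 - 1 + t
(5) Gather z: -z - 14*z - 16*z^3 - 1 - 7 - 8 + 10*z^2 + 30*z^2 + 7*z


(1) = -s^3
(2) = 2*l + 4
(3) = 8*z^2 - 98*z + 110
(4) = 2*t
(5) = -16*z^3 + 40*z^2 - 8*z - 16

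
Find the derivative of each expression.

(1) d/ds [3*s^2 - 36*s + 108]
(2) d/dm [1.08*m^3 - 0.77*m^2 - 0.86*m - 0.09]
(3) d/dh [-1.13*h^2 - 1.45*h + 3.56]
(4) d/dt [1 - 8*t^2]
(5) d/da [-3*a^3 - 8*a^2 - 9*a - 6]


(1) = 6*s - 36
(2) = 3.24*m^2 - 1.54*m - 0.86
(3) = -2.26*h - 1.45
(4) = -16*t
(5) = -9*a^2 - 16*a - 9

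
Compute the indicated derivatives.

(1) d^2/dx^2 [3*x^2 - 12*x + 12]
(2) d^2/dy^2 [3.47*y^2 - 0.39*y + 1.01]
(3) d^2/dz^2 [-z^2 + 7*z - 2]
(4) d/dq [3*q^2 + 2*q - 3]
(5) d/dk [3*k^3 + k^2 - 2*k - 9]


(1) = 6
(2) = 6.94000000000000
(3) = -2
(4) = 6*q + 2
(5) = 9*k^2 + 2*k - 2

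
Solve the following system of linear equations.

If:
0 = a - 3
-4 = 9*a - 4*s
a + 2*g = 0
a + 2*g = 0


Then:
a = 3
g = -3/2
s = 31/4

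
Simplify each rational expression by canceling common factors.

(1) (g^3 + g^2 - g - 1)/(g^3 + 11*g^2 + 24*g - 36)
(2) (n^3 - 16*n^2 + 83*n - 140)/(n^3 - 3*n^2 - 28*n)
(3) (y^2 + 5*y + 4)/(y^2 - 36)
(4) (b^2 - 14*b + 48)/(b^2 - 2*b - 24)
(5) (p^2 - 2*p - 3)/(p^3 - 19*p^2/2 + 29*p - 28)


(1) = (g^2 + 2*g + 1)/(g^2 + 12*g + 36)
(2) = (n^2 - 9*n + 20)/(n^2 + 4*n)
(3) = (y^2 + 5*y + 4)/(y^2 - 36)
(4) = (b - 8)/(b + 4)
(5) = (2*p^2 - 4*p - 6)/(2*p^3 - 19*p^2 + 58*p - 56)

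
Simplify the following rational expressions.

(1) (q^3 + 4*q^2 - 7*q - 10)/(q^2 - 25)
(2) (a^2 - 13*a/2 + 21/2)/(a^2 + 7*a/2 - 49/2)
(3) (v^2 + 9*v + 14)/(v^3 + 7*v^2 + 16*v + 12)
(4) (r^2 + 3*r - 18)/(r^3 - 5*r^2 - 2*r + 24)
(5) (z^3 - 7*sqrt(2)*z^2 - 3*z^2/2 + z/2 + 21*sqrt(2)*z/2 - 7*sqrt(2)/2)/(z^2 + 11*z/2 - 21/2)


(1) = (q^2 - q - 2)/(q - 5)
(2) = (a - 3)/(a + 7)
(3) = (v + 7)/(v^2 + 5*v + 6)
(4) = (r + 6)/(r^2 - 2*r - 8)
(5) = (4*z^3 + z^2*(-28*sqrt(2) - 6) + z*(2 + 42*sqrt(2)) - 14*sqrt(2))/(4*z^2 + 22*z - 42)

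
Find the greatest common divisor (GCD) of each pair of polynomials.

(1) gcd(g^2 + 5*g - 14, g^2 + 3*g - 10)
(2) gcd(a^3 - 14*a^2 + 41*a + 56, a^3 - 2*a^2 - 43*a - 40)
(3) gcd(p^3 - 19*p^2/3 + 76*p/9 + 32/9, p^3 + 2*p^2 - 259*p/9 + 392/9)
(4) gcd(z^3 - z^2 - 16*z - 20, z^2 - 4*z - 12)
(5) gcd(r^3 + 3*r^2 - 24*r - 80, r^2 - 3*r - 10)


(1) = g - 2
(2) = gcd((a - 8)*(a - 7)*(a + 1), (a - 8)*(a + 1)*(a + 5)) = a^2 - 7*a - 8
(3) = gcd((p - 4)*(p - 8/3)*(p + 1/3), (p - 8/3)*(p - 7/3)*(p + 7)) = p - 8/3
(4) = z + 2
(5) = gcd((r - 5)*(r + 4)^2, (r - 5)*(r + 2)) = r - 5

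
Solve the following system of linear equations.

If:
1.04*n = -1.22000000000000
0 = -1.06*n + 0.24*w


Then:
n = -1.17
w = -5.18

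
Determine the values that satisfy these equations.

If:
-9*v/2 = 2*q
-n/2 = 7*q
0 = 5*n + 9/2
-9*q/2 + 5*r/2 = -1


Then:
n = -9/10
q = 9/140
r = -199/700
v = -1/35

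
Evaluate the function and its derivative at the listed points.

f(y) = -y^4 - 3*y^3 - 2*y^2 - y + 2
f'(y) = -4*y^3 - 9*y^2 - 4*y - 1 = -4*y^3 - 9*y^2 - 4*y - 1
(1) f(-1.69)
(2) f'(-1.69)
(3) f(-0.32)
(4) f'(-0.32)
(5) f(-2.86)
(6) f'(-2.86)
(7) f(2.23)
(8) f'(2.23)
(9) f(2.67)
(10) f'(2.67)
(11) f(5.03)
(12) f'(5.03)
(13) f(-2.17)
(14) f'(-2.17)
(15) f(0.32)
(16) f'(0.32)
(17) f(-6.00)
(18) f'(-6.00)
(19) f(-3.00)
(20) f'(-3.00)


(1) = 4.30
(2) = -0.64
(3) = 2.20
(4) = -0.51
(5) = -8.22
(6) = 30.40
(7) = -68.17
(8) = -99.03
(9) = -122.85
(10) = -151.98
(11) = -1075.56
(12) = -757.88
(13) = 3.23
(14) = 6.17
(15) = 1.37
(16) = -3.33
(17) = -712.00
(18) = 563.00
(19) = -13.00
(20) = 38.00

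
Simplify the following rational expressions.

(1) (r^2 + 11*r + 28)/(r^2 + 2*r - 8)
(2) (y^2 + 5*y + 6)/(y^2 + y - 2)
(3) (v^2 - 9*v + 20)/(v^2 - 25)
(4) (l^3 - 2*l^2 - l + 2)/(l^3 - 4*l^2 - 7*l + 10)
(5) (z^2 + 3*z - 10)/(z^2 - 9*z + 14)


(1) = (r + 7)/(r - 2)
(2) = (y + 3)/(y - 1)
(3) = (v - 4)/(v + 5)
(4) = (l^2 - l - 2)/(l^2 - 3*l - 10)
(5) = (z + 5)/(z - 7)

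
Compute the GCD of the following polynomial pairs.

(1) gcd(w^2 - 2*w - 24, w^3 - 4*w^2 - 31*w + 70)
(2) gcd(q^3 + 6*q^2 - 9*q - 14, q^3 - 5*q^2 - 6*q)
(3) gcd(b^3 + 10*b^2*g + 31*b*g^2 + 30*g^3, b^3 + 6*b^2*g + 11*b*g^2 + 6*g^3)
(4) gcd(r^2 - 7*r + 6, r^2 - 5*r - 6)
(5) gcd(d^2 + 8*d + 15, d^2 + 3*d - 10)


(1) = gcd((w - 6)*(w + 4), (w - 7)*(w - 2)*(w + 5)) = 1
(2) = q + 1
(3) = gcd((b + 2*g)*(b + 3*g)*(b + 5*g), (b + g)*(b + 2*g)*(b + 3*g)) = b^2 + 5*b*g + 6*g^2
(4) = gcd((r - 6)*(r - 1), (r - 6)*(r + 1)) = r - 6
(5) = gcd((d + 3)*(d + 5), (d - 2)*(d + 5)) = d + 5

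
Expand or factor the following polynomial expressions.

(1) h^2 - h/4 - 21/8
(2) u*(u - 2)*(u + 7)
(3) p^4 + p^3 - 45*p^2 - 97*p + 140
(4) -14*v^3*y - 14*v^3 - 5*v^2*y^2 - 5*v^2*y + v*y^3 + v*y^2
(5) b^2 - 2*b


(1) = (h - 7/4)*(h + 3/2)
(2) = u^3 + 5*u^2 - 14*u
(3) = (p - 7)*(p - 1)*(p + 4)*(p + 5)
(4) = (-7*v + y)*(2*v + y)*(v*y + v)
(5) = b*(b - 2)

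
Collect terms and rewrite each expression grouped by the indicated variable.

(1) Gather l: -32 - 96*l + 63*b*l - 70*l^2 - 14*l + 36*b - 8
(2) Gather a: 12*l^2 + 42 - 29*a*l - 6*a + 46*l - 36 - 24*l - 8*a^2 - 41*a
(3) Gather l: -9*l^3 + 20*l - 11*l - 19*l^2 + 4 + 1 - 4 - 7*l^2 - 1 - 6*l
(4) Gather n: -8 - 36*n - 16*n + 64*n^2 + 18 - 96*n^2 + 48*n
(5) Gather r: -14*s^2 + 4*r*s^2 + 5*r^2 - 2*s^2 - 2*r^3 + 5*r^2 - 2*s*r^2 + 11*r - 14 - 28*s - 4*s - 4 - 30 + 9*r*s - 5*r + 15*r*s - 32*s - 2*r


(1) = 36*b - 70*l^2 + l*(63*b - 110) - 40
(2) = -8*a^2 + a*(-29*l - 47) + 12*l^2 + 22*l + 6
(3) = -9*l^3 - 26*l^2 + 3*l
(4) = -32*n^2 - 4*n + 10
(5) = -2*r^3 + r^2*(10 - 2*s) + r*(4*s^2 + 24*s + 4) - 16*s^2 - 64*s - 48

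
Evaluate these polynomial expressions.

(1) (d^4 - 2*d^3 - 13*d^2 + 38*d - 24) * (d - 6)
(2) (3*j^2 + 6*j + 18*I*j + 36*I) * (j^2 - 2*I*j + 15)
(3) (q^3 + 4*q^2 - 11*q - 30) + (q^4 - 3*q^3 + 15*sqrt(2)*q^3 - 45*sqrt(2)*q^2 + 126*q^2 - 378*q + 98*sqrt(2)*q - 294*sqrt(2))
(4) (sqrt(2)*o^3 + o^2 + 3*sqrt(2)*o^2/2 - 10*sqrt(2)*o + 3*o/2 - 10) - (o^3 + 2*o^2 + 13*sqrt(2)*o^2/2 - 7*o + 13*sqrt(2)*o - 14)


(1) = d^5 - 8*d^4 - d^3 + 116*d^2 - 252*d + 144
(2) = 3*j^4 + 6*j^3 + 12*I*j^3 + 81*j^2 + 24*I*j^2 + 162*j + 270*I*j + 540*I
(3) = q^4 - 2*q^3 + 15*sqrt(2)*q^3 - 45*sqrt(2)*q^2 + 130*q^2 - 389*q + 98*sqrt(2)*q - 294*sqrt(2) - 30
(4) = -o^3 + sqrt(2)*o^3 - 5*sqrt(2)*o^2 - o^2 - 23*sqrt(2)*o + 17*o/2 + 4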